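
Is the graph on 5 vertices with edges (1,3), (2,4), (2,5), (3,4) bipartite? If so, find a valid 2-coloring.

Step 1: Attempt 2-coloring using BFS:
  Start at vertex 1, assign color 0
  Color vertex 3 with color 1 (neighbor of 1)
  Color vertex 4 with color 0 (neighbor of 3)
  Color vertex 2 with color 1 (neighbor of 4)
  Color vertex 5 with color 0 (neighbor of 2)

Step 2: 2-coloring succeeded. No conflicts found.
  Set A (color 0): {1, 4, 5}
  Set B (color 1): {2, 3}

The graph is bipartite with partition {1, 4, 5}, {2, 3}.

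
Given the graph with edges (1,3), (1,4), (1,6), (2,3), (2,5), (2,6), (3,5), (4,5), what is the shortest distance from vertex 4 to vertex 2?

Step 1: Build adjacency list:
  1: 3, 4, 6
  2: 3, 5, 6
  3: 1, 2, 5
  4: 1, 5
  5: 2, 3, 4
  6: 1, 2

Step 2: BFS from vertex 4 to find shortest path to 2:
  vertex 1 reached at distance 1
  vertex 5 reached at distance 1
  vertex 3 reached at distance 2
  vertex 6 reached at distance 2
  vertex 2 reached at distance 2

Step 3: Shortest path: 4 -> 5 -> 2
Path length: 2 edges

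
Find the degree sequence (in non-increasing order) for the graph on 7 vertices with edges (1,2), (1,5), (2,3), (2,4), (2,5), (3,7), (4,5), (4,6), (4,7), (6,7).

Step 1: Count edges incident to each vertex:
  deg(1) = 2 (neighbors: 2, 5)
  deg(2) = 4 (neighbors: 1, 3, 4, 5)
  deg(3) = 2 (neighbors: 2, 7)
  deg(4) = 4 (neighbors: 2, 5, 6, 7)
  deg(5) = 3 (neighbors: 1, 2, 4)
  deg(6) = 2 (neighbors: 4, 7)
  deg(7) = 3 (neighbors: 3, 4, 6)

Step 2: Sort degrees in non-increasing order:
  Degrees: [2, 4, 2, 4, 3, 2, 3] -> sorted: [4, 4, 3, 3, 2, 2, 2]

Degree sequence: [4, 4, 3, 3, 2, 2, 2]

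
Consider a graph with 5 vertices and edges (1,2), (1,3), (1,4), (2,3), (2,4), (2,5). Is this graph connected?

Step 1: Build adjacency list from edges:
  1: 2, 3, 4
  2: 1, 3, 4, 5
  3: 1, 2
  4: 1, 2
  5: 2

Step 2: Run BFS/DFS from vertex 1:
  Visited: {1, 2, 3, 4, 5}
  Reached 5 of 5 vertices

Step 3: All 5 vertices reached from vertex 1, so the graph is connected.
Answer: Yes, the graph is connected.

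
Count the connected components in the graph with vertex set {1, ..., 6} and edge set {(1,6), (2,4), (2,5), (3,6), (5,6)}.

Step 1: Build adjacency list from edges:
  1: 6
  2: 4, 5
  3: 6
  4: 2
  5: 2, 6
  6: 1, 3, 5

Step 2: Run BFS/DFS from vertex 1:
  Visited: {1, 6, 3, 5, 2, 4}
  Reached 6 of 6 vertices

Step 3: All 6 vertices reached from vertex 1, so the graph is connected.
Number of connected components: 1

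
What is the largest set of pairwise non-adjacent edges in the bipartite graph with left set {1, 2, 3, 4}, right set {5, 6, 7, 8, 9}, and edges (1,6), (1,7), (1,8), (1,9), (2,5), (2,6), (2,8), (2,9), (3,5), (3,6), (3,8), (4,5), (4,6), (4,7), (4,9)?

Step 1: List the neighbors of each left vertex:
  1: 6, 7, 8, 9
  2: 5, 6, 8, 9
  3: 5, 6, 8
  4: 5, 6, 7, 9

Step 2: Greedily match left vertices, then look for augmenting paths:
  Match 1 -- 6
  Match 2 -- 5
  Match 3 -- 8
  Match 4 -- 7
  No augmenting path remains.

Step 3: Verify this is maximum:
  Matching size 4 = min(|L|, |R|) = min(4, 5), which is an upper bound, so this matching is maximum.

Maximum matching: {(1,6), (2,5), (3,8), (4,7)}
Size: 4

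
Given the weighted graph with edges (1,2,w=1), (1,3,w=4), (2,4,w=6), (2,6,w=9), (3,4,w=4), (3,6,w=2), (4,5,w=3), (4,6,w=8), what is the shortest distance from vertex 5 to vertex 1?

Step 1: Build adjacency list with weights:
  1: 2(w=1), 3(w=4)
  2: 1(w=1), 4(w=6), 6(w=9)
  3: 1(w=4), 4(w=4), 6(w=2)
  4: 2(w=6), 3(w=4), 5(w=3), 6(w=8)
  5: 4(w=3)
  6: 2(w=9), 3(w=2), 4(w=8)

Step 2: Apply Dijkstra's algorithm from vertex 5:
  Visit vertex 5 (distance=0)
    Update dist[4] = 3
  Visit vertex 4 (distance=3)
    Update dist[2] = 9
    Update dist[3] = 7
    Update dist[6] = 11
  Visit vertex 3 (distance=7)
    Update dist[1] = 11
    Update dist[6] = 9
  Visit vertex 2 (distance=9)
    Update dist[1] = 10
  Visit vertex 6 (distance=9)
  Visit vertex 1 (distance=10)

Step 3: Shortest path: 5 -> 4 -> 2 -> 1
Total weight: 3 + 6 + 1 = 10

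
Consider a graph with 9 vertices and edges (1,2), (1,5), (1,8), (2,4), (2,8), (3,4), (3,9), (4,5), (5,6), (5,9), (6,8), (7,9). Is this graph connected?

Step 1: Build adjacency list from edges:
  1: 2, 5, 8
  2: 1, 4, 8
  3: 4, 9
  4: 2, 3, 5
  5: 1, 4, 6, 9
  6: 5, 8
  7: 9
  8: 1, 2, 6
  9: 3, 5, 7

Step 2: Run BFS/DFS from vertex 1:
  Visited: {1, 2, 5, 8, 4, 6, 9, 3, 7}
  Reached 9 of 9 vertices

Step 3: All 9 vertices reached from vertex 1, so the graph is connected.
Answer: Yes, the graph is connected.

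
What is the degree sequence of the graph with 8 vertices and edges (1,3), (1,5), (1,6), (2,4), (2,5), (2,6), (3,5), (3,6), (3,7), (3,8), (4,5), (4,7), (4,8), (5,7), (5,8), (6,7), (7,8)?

Step 1: Count edges incident to each vertex:
  deg(1) = 3 (neighbors: 3, 5, 6)
  deg(2) = 3 (neighbors: 4, 5, 6)
  deg(3) = 5 (neighbors: 1, 5, 6, 7, 8)
  deg(4) = 4 (neighbors: 2, 5, 7, 8)
  deg(5) = 6 (neighbors: 1, 2, 3, 4, 7, 8)
  deg(6) = 4 (neighbors: 1, 2, 3, 7)
  deg(7) = 5 (neighbors: 3, 4, 5, 6, 8)
  deg(8) = 4 (neighbors: 3, 4, 5, 7)

Step 2: Sort degrees in non-increasing order:
  Degrees: [3, 3, 5, 4, 6, 4, 5, 4] -> sorted: [6, 5, 5, 4, 4, 4, 3, 3]

Degree sequence: [6, 5, 5, 4, 4, 4, 3, 3]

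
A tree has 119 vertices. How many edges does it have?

A tree on n vertices always has exactly n - 1 edges.
For n = 119: edges = 119 - 1 = 118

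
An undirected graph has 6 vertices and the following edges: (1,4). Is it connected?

Step 1: Build adjacency list from edges:
  1: 4
  2: (none)
  3: (none)
  4: 1
  5: (none)
  6: (none)

Step 2: Run BFS/DFS from vertex 1:
  Visited: {1, 4}
  Reached 2 of 6 vertices

Step 3: Only 2 of 6 vertices reached. Graph is disconnected.
Connected components: {1, 4}, {2}, {3}, {5}, {6}
Answer: No, the graph is not connected (5 components).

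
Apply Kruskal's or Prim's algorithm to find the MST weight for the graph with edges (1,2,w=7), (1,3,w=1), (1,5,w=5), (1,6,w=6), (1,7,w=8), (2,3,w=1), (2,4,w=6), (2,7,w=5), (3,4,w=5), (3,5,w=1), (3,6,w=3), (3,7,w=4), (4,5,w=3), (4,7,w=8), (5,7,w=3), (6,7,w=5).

Apply Kruskal's algorithm (sort edges by weight, add if no cycle):

Sorted edges by weight:
  (1,3) w=1
  (2,3) w=1
  (3,5) w=1
  (3,6) w=3
  (4,5) w=3
  (5,7) w=3
  (3,7) w=4
  (1,5) w=5
  (2,7) w=5
  (3,4) w=5
  (6,7) w=5
  (1,6) w=6
  (2,4) w=6
  (1,2) w=7
  (1,7) w=8
  (4,7) w=8

Add edge (1,3) w=1 -- no cycle. Running total: 1
Add edge (2,3) w=1 -- no cycle. Running total: 2
Add edge (3,5) w=1 -- no cycle. Running total: 3
Add edge (3,6) w=3 -- no cycle. Running total: 6
Add edge (4,5) w=3 -- no cycle. Running total: 9
Add edge (5,7) w=3 -- no cycle. Running total: 12

MST edges: (1,3,w=1), (2,3,w=1), (3,5,w=1), (3,6,w=3), (4,5,w=3), (5,7,w=3)
Total MST weight: 1 + 1 + 1 + 3 + 3 + 3 = 12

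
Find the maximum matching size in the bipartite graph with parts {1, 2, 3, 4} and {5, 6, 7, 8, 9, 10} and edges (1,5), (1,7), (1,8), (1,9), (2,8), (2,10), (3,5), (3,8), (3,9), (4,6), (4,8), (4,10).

Step 1: List the neighbors of each left vertex:
  1: 5, 7, 8, 9
  2: 8, 10
  3: 5, 8, 9
  4: 6, 8, 10

Step 2: Greedily match left vertices, then look for augmenting paths:
  Match 1 -- 5
  Match 2 -- 8
  Match 3 -- 9
  Match 4 -- 6
  No augmenting path remains.

Step 3: Verify this is maximum:
  Matching size 4 = min(|L|, |R|) = min(4, 6), which is an upper bound, so this matching is maximum.

Maximum matching: {(1,5), (2,8), (3,9), (4,6)}
Size: 4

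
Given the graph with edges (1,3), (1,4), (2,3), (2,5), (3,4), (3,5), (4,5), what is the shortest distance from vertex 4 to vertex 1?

Step 1: Build adjacency list:
  1: 3, 4
  2: 3, 5
  3: 1, 2, 4, 5
  4: 1, 3, 5
  5: 2, 3, 4

Step 2: BFS from vertex 4 to find shortest path to 1:
  vertex 1 reached at distance 1

Step 3: Shortest path: 4 -> 1
Path length: 1 edge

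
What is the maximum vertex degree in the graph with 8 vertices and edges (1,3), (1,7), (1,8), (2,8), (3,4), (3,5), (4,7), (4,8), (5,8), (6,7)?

Step 1: Count edges incident to each vertex:
  deg(1) = 3 (neighbors: 3, 7, 8)
  deg(2) = 1 (neighbors: 8)
  deg(3) = 3 (neighbors: 1, 4, 5)
  deg(4) = 3 (neighbors: 3, 7, 8)
  deg(5) = 2 (neighbors: 3, 8)
  deg(6) = 1 (neighbors: 7)
  deg(7) = 3 (neighbors: 1, 4, 6)
  deg(8) = 4 (neighbors: 1, 2, 4, 5)

Step 2: Find maximum:
  max(3, 1, 3, 3, 2, 1, 3, 4) = 4 (vertex 8)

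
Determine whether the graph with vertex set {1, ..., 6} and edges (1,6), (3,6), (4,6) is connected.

Step 1: Build adjacency list from edges:
  1: 6
  2: (none)
  3: 6
  4: 6
  5: (none)
  6: 1, 3, 4

Step 2: Run BFS/DFS from vertex 1:
  Visited: {1, 6, 3, 4}
  Reached 4 of 6 vertices

Step 3: Only 4 of 6 vertices reached. Graph is disconnected.
Connected components: {1, 3, 4, 6}, {2}, {5}
Answer: No, the graph is not connected (3 components).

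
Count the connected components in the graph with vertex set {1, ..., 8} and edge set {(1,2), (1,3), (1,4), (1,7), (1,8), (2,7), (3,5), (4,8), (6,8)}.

Step 1: Build adjacency list from edges:
  1: 2, 3, 4, 7, 8
  2: 1, 7
  3: 1, 5
  4: 1, 8
  5: 3
  6: 8
  7: 1, 2
  8: 1, 4, 6

Step 2: Run BFS/DFS from vertex 1:
  Visited: {1, 2, 3, 4, 7, 8, 5, 6}
  Reached 8 of 8 vertices

Step 3: All 8 vertices reached from vertex 1, so the graph is connected.
Number of connected components: 1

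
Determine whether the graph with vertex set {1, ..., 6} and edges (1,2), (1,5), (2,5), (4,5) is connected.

Step 1: Build adjacency list from edges:
  1: 2, 5
  2: 1, 5
  3: (none)
  4: 5
  5: 1, 2, 4
  6: (none)

Step 2: Run BFS/DFS from vertex 1:
  Visited: {1, 2, 5, 4}
  Reached 4 of 6 vertices

Step 3: Only 4 of 6 vertices reached. Graph is disconnected.
Connected components: {1, 2, 4, 5}, {3}, {6}
Answer: No, the graph is not connected (3 components).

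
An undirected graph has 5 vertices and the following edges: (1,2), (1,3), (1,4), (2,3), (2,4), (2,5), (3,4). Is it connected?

Step 1: Build adjacency list from edges:
  1: 2, 3, 4
  2: 1, 3, 4, 5
  3: 1, 2, 4
  4: 1, 2, 3
  5: 2

Step 2: Run BFS/DFS from vertex 1:
  Visited: {1, 2, 3, 4, 5}
  Reached 5 of 5 vertices

Step 3: All 5 vertices reached from vertex 1, so the graph is connected.
Answer: Yes, the graph is connected.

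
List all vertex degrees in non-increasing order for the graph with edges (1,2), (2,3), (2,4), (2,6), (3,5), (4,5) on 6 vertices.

Step 1: Count edges incident to each vertex:
  deg(1) = 1 (neighbors: 2)
  deg(2) = 4 (neighbors: 1, 3, 4, 6)
  deg(3) = 2 (neighbors: 2, 5)
  deg(4) = 2 (neighbors: 2, 5)
  deg(5) = 2 (neighbors: 3, 4)
  deg(6) = 1 (neighbors: 2)

Step 2: Sort degrees in non-increasing order:
  Degrees: [1, 4, 2, 2, 2, 1] -> sorted: [4, 2, 2, 2, 1, 1]

Degree sequence: [4, 2, 2, 2, 1, 1]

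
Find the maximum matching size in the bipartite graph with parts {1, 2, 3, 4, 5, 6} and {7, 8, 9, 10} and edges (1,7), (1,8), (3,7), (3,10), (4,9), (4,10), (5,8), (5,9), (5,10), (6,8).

Step 1: List the neighbors of each left vertex:
  1: 7, 8
  2: (none)
  3: 7, 10
  4: 9, 10
  5: 8, 9, 10
  6: 8

Step 2: Greedily match left vertices, then look for augmenting paths:
  Match 1 -- 7
  Match 3 -- 10
  Match 4 -- 9
  Match 5 -- 8
  No augmenting path remains.

Step 3: Verify this is maximum:
  Matching size 4 = min(|L|, |R|) = min(6, 4), which is an upper bound, so this matching is maximum.

Maximum matching: {(1,7), (3,10), (4,9), (5,8)}
Size: 4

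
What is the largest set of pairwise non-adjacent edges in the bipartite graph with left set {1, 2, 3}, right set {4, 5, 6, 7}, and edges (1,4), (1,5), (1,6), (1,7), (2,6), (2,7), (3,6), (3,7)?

Step 1: List the neighbors of each left vertex:
  1: 4, 5, 6, 7
  2: 6, 7
  3: 6, 7

Step 2: Greedily match left vertices, then look for augmenting paths:
  Match 1 -- 4
  Match 2 -- 6
  Match 3 -- 7
  No augmenting path remains.

Step 3: Verify this is maximum:
  Matching size 3 = min(|L|, |R|) = min(3, 4), which is an upper bound, so this matching is maximum.

Maximum matching: {(1,4), (2,6), (3,7)}
Size: 3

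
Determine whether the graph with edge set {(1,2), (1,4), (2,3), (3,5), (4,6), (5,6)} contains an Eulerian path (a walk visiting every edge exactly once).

Step 1: Find the degree of each vertex:
  deg(1) = 2
  deg(2) = 2
  deg(3) = 2
  deg(4) = 2
  deg(5) = 2
  deg(6) = 2

Step 2: Count vertices with odd degree:
  All vertices have even degree (0 odd-degree vertices)

Step 3: Apply Euler's theorem:
  - Eulerian circuit exists iff graph is connected and all vertices have even degree
  - Eulerian path exists iff graph is connected and has 0 or 2 odd-degree vertices

Graph is connected with 0 odd-degree vertices.
Both Eulerian circuit and Eulerian path exist.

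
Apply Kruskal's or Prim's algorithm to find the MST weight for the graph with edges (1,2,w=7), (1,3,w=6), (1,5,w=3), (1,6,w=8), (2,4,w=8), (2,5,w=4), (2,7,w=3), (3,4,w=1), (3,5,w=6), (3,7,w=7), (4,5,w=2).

Apply Kruskal's algorithm (sort edges by weight, add if no cycle):

Sorted edges by weight:
  (3,4) w=1
  (4,5) w=2
  (1,5) w=3
  (2,7) w=3
  (2,5) w=4
  (1,3) w=6
  (3,5) w=6
  (1,2) w=7
  (3,7) w=7
  (1,6) w=8
  (2,4) w=8

Add edge (3,4) w=1 -- no cycle. Running total: 1
Add edge (4,5) w=2 -- no cycle. Running total: 3
Add edge (1,5) w=3 -- no cycle. Running total: 6
Add edge (2,7) w=3 -- no cycle. Running total: 9
Add edge (2,5) w=4 -- no cycle. Running total: 13
Skip edge (1,3) w=6 -- would create cycle
Skip edge (3,5) w=6 -- would create cycle
Skip edge (1,2) w=7 -- would create cycle
Skip edge (3,7) w=7 -- would create cycle
Add edge (1,6) w=8 -- no cycle. Running total: 21

MST edges: (3,4,w=1), (4,5,w=2), (1,5,w=3), (2,7,w=3), (2,5,w=4), (1,6,w=8)
Total MST weight: 1 + 2 + 3 + 3 + 4 + 8 = 21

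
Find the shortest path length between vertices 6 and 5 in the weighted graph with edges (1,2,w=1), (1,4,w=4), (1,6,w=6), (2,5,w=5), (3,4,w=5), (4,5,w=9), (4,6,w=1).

Step 1: Build adjacency list with weights:
  1: 2(w=1), 4(w=4), 6(w=6)
  2: 1(w=1), 5(w=5)
  3: 4(w=5)
  4: 1(w=4), 3(w=5), 5(w=9), 6(w=1)
  5: 2(w=5), 4(w=9)
  6: 1(w=6), 4(w=1)

Step 2: Apply Dijkstra's algorithm from vertex 6:
  Visit vertex 6 (distance=0)
    Update dist[1] = 6
    Update dist[4] = 1
  Visit vertex 4 (distance=1)
    Update dist[1] = 5
    Update dist[3] = 6
    Update dist[5] = 10
  Visit vertex 1 (distance=5)
    Update dist[2] = 6
  Visit vertex 2 (distance=6)
  Visit vertex 3 (distance=6)
  Visit vertex 5 (distance=10)

Step 3: Shortest path: 6 -> 4 -> 5
Total weight: 1 + 9 = 10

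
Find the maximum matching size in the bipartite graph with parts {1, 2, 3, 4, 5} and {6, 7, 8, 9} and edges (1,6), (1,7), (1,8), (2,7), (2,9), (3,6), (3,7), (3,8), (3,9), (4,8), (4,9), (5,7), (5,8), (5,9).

Step 1: List the neighbors of each left vertex:
  1: 6, 7, 8
  2: 7, 9
  3: 6, 7, 8, 9
  4: 8, 9
  5: 7, 8, 9

Step 2: Greedily match left vertices, then look for augmenting paths:
  Match 1 -- 6
  Match 2 -- 7
  Match 3 -- 8
  Match 4 -- 9
  No augmenting path remains.

Step 3: Verify this is maximum:
  Matching size 4 = min(|L|, |R|) = min(5, 4), which is an upper bound, so this matching is maximum.

Maximum matching: {(1,6), (2,7), (3,8), (4,9)}
Size: 4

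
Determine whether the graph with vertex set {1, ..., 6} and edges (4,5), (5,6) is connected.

Step 1: Build adjacency list from edges:
  1: (none)
  2: (none)
  3: (none)
  4: 5
  5: 4, 6
  6: 5

Step 2: Run BFS/DFS from vertex 1:
  Visited: {1}
  Reached 1 of 6 vertices

Step 3: Only 1 of 6 vertices reached. Graph is disconnected.
Connected components: {1}, {2}, {3}, {4, 5, 6}
Answer: No, the graph is not connected (4 components).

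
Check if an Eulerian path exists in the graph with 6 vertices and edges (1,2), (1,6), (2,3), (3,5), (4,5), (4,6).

Step 1: Find the degree of each vertex:
  deg(1) = 2
  deg(2) = 2
  deg(3) = 2
  deg(4) = 2
  deg(5) = 2
  deg(6) = 2

Step 2: Count vertices with odd degree:
  All vertices have even degree (0 odd-degree vertices)

Step 3: Apply Euler's theorem:
  - Eulerian circuit exists iff graph is connected and all vertices have even degree
  - Eulerian path exists iff graph is connected and has 0 or 2 odd-degree vertices

Graph is connected with 0 odd-degree vertices.
Both Eulerian circuit and Eulerian path exist.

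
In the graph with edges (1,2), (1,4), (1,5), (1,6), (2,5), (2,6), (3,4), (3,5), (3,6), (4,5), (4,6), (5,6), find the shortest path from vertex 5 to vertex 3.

Step 1: Build adjacency list:
  1: 2, 4, 5, 6
  2: 1, 5, 6
  3: 4, 5, 6
  4: 1, 3, 5, 6
  5: 1, 2, 3, 4, 6
  6: 1, 2, 3, 4, 5

Step 2: BFS from vertex 5 to find shortest path to 3:
  vertex 1 reached at distance 1
  vertex 2 reached at distance 1
  vertex 3 reached at distance 1

Step 3: Shortest path: 5 -> 3
Path length: 1 edge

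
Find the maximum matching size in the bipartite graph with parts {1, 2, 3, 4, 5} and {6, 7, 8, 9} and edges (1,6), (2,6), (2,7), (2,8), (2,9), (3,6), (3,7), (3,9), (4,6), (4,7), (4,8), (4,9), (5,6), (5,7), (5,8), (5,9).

Step 1: List the neighbors of each left vertex:
  1: 6
  2: 6, 7, 8, 9
  3: 6, 7, 9
  4: 6, 7, 8, 9
  5: 6, 7, 8, 9

Step 2: Greedily match left vertices, then look for augmenting paths:
  Match 1 -- 6
  Match 2 -- 7
  Match 3 -- 9
  Match 4 -- 8
  No augmenting path remains.

Step 3: Verify this is maximum:
  Matching size 4 = min(|L|, |R|) = min(5, 4), which is an upper bound, so this matching is maximum.

Maximum matching: {(1,6), (2,7), (3,9), (4,8)}
Size: 4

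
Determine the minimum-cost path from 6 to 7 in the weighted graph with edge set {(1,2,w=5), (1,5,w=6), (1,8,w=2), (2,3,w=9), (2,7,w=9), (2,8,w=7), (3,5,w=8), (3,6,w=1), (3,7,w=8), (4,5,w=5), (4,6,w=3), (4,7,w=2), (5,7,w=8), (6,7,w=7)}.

Step 1: Build adjacency list with weights:
  1: 2(w=5), 5(w=6), 8(w=2)
  2: 1(w=5), 3(w=9), 7(w=9), 8(w=7)
  3: 2(w=9), 5(w=8), 6(w=1), 7(w=8)
  4: 5(w=5), 6(w=3), 7(w=2)
  5: 1(w=6), 3(w=8), 4(w=5), 7(w=8)
  6: 3(w=1), 4(w=3), 7(w=7)
  7: 2(w=9), 3(w=8), 4(w=2), 5(w=8), 6(w=7)
  8: 1(w=2), 2(w=7)

Step 2: Apply Dijkstra's algorithm from vertex 6:
  Visit vertex 6 (distance=0)
    Update dist[3] = 1
    Update dist[4] = 3
    Update dist[7] = 7
  Visit vertex 3 (distance=1)
    Update dist[2] = 10
    Update dist[5] = 9
  Visit vertex 4 (distance=3)
    Update dist[5] = 8
    Update dist[7] = 5
  Visit vertex 7 (distance=5)

Step 3: Shortest path: 6 -> 4 -> 7
Total weight: 3 + 2 = 5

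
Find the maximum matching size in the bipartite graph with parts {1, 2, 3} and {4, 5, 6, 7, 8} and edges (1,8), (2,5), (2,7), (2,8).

Step 1: List the neighbors of each left vertex:
  1: 8
  2: 5, 7, 8
  3: (none)

Step 2: Greedily match left vertices, then look for augmenting paths:
  Match 1 -- 8
  Match 2 -- 5
  No augmenting path remains.

Step 3: Verify this is maximum:
  Matching has size 2. The vertex set {1, 2} covers every edge and has size 2; any matching has at most one edge per cover vertex, so 2 is maximum (König's theorem).

Maximum matching: {(1,8), (2,5)}
Size: 2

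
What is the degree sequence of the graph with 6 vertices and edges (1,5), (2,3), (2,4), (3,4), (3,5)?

Step 1: Count edges incident to each vertex:
  deg(1) = 1 (neighbors: 5)
  deg(2) = 2 (neighbors: 3, 4)
  deg(3) = 3 (neighbors: 2, 4, 5)
  deg(4) = 2 (neighbors: 2, 3)
  deg(5) = 2 (neighbors: 1, 3)
  deg(6) = 0 (neighbors: none)

Step 2: Sort degrees in non-increasing order:
  Degrees: [1, 2, 3, 2, 2, 0] -> sorted: [3, 2, 2, 2, 1, 0]

Degree sequence: [3, 2, 2, 2, 1, 0]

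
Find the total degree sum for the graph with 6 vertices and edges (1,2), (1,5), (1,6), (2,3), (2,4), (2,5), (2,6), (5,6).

Step 1: Count edges incident to each vertex:
  deg(1) = 3 (neighbors: 2, 5, 6)
  deg(2) = 5 (neighbors: 1, 3, 4, 5, 6)
  deg(3) = 1 (neighbors: 2)
  deg(4) = 1 (neighbors: 2)
  deg(5) = 3 (neighbors: 1, 2, 6)
  deg(6) = 3 (neighbors: 1, 2, 5)

Step 2: Sum all degrees:
  3 + 5 + 1 + 1 + 3 + 3 = 16

Verification: sum of degrees = 2 * |E| = 2 * 8 = 16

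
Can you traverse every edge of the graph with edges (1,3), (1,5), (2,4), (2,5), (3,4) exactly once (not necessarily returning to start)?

Step 1: Find the degree of each vertex:
  deg(1) = 2
  deg(2) = 2
  deg(3) = 2
  deg(4) = 2
  deg(5) = 2

Step 2: Count vertices with odd degree:
  All vertices have even degree (0 odd-degree vertices)

Step 3: Apply Euler's theorem:
  - Eulerian circuit exists iff graph is connected and all vertices have even degree
  - Eulerian path exists iff graph is connected and has 0 or 2 odd-degree vertices

Graph is connected with 0 odd-degree vertices.
Both Eulerian circuit and Eulerian path exist.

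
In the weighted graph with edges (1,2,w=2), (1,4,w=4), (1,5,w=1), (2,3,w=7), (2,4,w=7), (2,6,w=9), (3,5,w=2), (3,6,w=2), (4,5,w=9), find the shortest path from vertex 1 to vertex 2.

Step 1: Build adjacency list with weights:
  1: 2(w=2), 4(w=4), 5(w=1)
  2: 1(w=2), 3(w=7), 4(w=7), 6(w=9)
  3: 2(w=7), 5(w=2), 6(w=2)
  4: 1(w=4), 2(w=7), 5(w=9)
  5: 1(w=1), 3(w=2), 4(w=9)
  6: 2(w=9), 3(w=2)

Step 2: Apply Dijkstra's algorithm from vertex 1:
  Visit vertex 1 (distance=0)
    Update dist[2] = 2
    Update dist[4] = 4
    Update dist[5] = 1
  Visit vertex 5 (distance=1)
    Update dist[3] = 3
  Visit vertex 2 (distance=2)
    Update dist[6] = 11

Step 3: Shortest path: 1 -> 2
Total weight: 2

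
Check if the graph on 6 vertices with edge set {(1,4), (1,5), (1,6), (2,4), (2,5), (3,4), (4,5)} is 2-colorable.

Step 1: Attempt 2-coloring using BFS:
  Start at vertex 1, assign color 0
  Color vertex 4 with color 1 (neighbor of 1)
  Color vertex 5 with color 1 (neighbor of 1)
  Color vertex 6 with color 1 (neighbor of 1)
  Color vertex 2 with color 0 (neighbor of 4)
  Color vertex 3 with color 0 (neighbor of 4)

Step 2: Conflict found! Vertices 4 and 5 are adjacent but have the same color.
This means the graph contains an odd cycle.

The graph is NOT bipartite.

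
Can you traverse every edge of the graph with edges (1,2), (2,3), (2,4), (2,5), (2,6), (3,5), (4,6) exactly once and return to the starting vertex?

Step 1: Find the degree of each vertex:
  deg(1) = 1
  deg(2) = 5
  deg(3) = 2
  deg(4) = 2
  deg(5) = 2
  deg(6) = 2

Step 2: Count vertices with odd degree:
  Odd-degree vertices: 1, 2 (2 total)

Step 3: Apply Euler's theorem:
  - Eulerian circuit exists iff graph is connected and all vertices have even degree
  - Eulerian path exists iff graph is connected and has 0 or 2 odd-degree vertices

Graph is connected with exactly 2 odd-degree vertices (1, 2).
Eulerian path exists (starting and ending at the odd-degree vertices), but no Eulerian circuit.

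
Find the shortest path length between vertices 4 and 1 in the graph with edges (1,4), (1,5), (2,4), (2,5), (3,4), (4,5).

Step 1: Build adjacency list:
  1: 4, 5
  2: 4, 5
  3: 4
  4: 1, 2, 3, 5
  5: 1, 2, 4

Step 2: BFS from vertex 4 to find shortest path to 1:
  vertex 1 reached at distance 1

Step 3: Shortest path: 4 -> 1
Path length: 1 edge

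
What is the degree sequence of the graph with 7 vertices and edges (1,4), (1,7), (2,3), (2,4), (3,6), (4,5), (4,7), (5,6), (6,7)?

Step 1: Count edges incident to each vertex:
  deg(1) = 2 (neighbors: 4, 7)
  deg(2) = 2 (neighbors: 3, 4)
  deg(3) = 2 (neighbors: 2, 6)
  deg(4) = 4 (neighbors: 1, 2, 5, 7)
  deg(5) = 2 (neighbors: 4, 6)
  deg(6) = 3 (neighbors: 3, 5, 7)
  deg(7) = 3 (neighbors: 1, 4, 6)

Step 2: Sort degrees in non-increasing order:
  Degrees: [2, 2, 2, 4, 2, 3, 3] -> sorted: [4, 3, 3, 2, 2, 2, 2]

Degree sequence: [4, 3, 3, 2, 2, 2, 2]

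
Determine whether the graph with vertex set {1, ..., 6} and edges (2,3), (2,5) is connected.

Step 1: Build adjacency list from edges:
  1: (none)
  2: 3, 5
  3: 2
  4: (none)
  5: 2
  6: (none)

Step 2: Run BFS/DFS from vertex 1:
  Visited: {1}
  Reached 1 of 6 vertices

Step 3: Only 1 of 6 vertices reached. Graph is disconnected.
Connected components: {1}, {2, 3, 5}, {4}, {6}
Answer: No, the graph is not connected (4 components).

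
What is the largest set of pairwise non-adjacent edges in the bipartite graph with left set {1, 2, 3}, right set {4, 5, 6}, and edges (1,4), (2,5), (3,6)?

Step 1: List the neighbors of each left vertex:
  1: 4
  2: 5
  3: 6

Step 2: Greedily match left vertices, then look for augmenting paths:
  Match 1 -- 4
  Match 2 -- 5
  Match 3 -- 6
  No augmenting path remains.

Step 3: Verify this is maximum:
  Matching size 3 = min(|L|, |R|) = min(3, 3), which is an upper bound, so this matching is maximum.

Maximum matching: {(1,4), (2,5), (3,6)}
Size: 3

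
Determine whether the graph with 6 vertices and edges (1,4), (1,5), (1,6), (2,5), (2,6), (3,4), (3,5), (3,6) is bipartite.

Step 1: Attempt 2-coloring using BFS:
  Start at vertex 1, assign color 0
  Color vertex 4 with color 1 (neighbor of 1)
  Color vertex 5 with color 1 (neighbor of 1)
  Color vertex 6 with color 1 (neighbor of 1)
  Color vertex 3 with color 0 (neighbor of 4)
  Color vertex 2 with color 0 (neighbor of 5)

Step 2: 2-coloring succeeded. No conflicts found.
  Set A (color 0): {1, 2, 3}
  Set B (color 1): {4, 5, 6}

The graph is bipartite with partition {1, 2, 3}, {4, 5, 6}.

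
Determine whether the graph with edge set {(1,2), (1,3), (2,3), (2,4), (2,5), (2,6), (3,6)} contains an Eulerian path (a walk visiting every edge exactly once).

Step 1: Find the degree of each vertex:
  deg(1) = 2
  deg(2) = 5
  deg(3) = 3
  deg(4) = 1
  deg(5) = 1
  deg(6) = 2

Step 2: Count vertices with odd degree:
  Odd-degree vertices: 2, 3, 4, 5 (4 total)

Step 3: Apply Euler's theorem:
  - Eulerian circuit exists iff graph is connected and all vertices have even degree
  - Eulerian path exists iff graph is connected and has 0 or 2 odd-degree vertices

Graph has 4 odd-degree vertices (need 0 or 2).
Neither Eulerian path nor Eulerian circuit exists.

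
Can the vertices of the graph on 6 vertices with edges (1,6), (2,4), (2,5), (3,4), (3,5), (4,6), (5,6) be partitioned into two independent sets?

Step 1: Attempt 2-coloring using BFS:
  Start at vertex 1, assign color 0
  Color vertex 6 with color 1 (neighbor of 1)
  Color vertex 4 with color 0 (neighbor of 6)
  Color vertex 5 with color 0 (neighbor of 6)
  Color vertex 2 with color 1 (neighbor of 4)
  Color vertex 3 with color 1 (neighbor of 4)

Step 2: 2-coloring succeeded. No conflicts found.
  Set A (color 0): {1, 4, 5}
  Set B (color 1): {2, 3, 6}

The graph is bipartite with partition {1, 4, 5}, {2, 3, 6}.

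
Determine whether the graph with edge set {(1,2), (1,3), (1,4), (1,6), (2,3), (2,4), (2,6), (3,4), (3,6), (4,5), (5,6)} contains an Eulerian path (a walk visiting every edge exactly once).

Step 1: Find the degree of each vertex:
  deg(1) = 4
  deg(2) = 4
  deg(3) = 4
  deg(4) = 4
  deg(5) = 2
  deg(6) = 4

Step 2: Count vertices with odd degree:
  All vertices have even degree (0 odd-degree vertices)

Step 3: Apply Euler's theorem:
  - Eulerian circuit exists iff graph is connected and all vertices have even degree
  - Eulerian path exists iff graph is connected and has 0 or 2 odd-degree vertices

Graph is connected with 0 odd-degree vertices.
Both Eulerian circuit and Eulerian path exist.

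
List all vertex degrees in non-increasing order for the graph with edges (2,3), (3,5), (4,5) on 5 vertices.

Step 1: Count edges incident to each vertex:
  deg(1) = 0 (neighbors: none)
  deg(2) = 1 (neighbors: 3)
  deg(3) = 2 (neighbors: 2, 5)
  deg(4) = 1 (neighbors: 5)
  deg(5) = 2 (neighbors: 3, 4)

Step 2: Sort degrees in non-increasing order:
  Degrees: [0, 1, 2, 1, 2] -> sorted: [2, 2, 1, 1, 0]

Degree sequence: [2, 2, 1, 1, 0]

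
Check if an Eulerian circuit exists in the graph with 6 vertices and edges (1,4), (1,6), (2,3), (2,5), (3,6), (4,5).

Step 1: Find the degree of each vertex:
  deg(1) = 2
  deg(2) = 2
  deg(3) = 2
  deg(4) = 2
  deg(5) = 2
  deg(6) = 2

Step 2: Count vertices with odd degree:
  All vertices have even degree (0 odd-degree vertices)

Step 3: Apply Euler's theorem:
  - Eulerian circuit exists iff graph is connected and all vertices have even degree
  - Eulerian path exists iff graph is connected and has 0 or 2 odd-degree vertices

Graph is connected with 0 odd-degree vertices.
Both Eulerian circuit and Eulerian path exist.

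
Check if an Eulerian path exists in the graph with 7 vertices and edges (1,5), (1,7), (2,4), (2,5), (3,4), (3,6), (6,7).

Step 1: Find the degree of each vertex:
  deg(1) = 2
  deg(2) = 2
  deg(3) = 2
  deg(4) = 2
  deg(5) = 2
  deg(6) = 2
  deg(7) = 2

Step 2: Count vertices with odd degree:
  All vertices have even degree (0 odd-degree vertices)

Step 3: Apply Euler's theorem:
  - Eulerian circuit exists iff graph is connected and all vertices have even degree
  - Eulerian path exists iff graph is connected and has 0 or 2 odd-degree vertices

Graph is connected with 0 odd-degree vertices.
Both Eulerian circuit and Eulerian path exist.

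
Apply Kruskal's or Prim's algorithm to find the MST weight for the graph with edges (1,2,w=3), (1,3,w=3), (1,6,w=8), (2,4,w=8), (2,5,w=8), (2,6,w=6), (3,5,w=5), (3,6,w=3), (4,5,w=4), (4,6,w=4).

Apply Kruskal's algorithm (sort edges by weight, add if no cycle):

Sorted edges by weight:
  (1,2) w=3
  (1,3) w=3
  (3,6) w=3
  (4,6) w=4
  (4,5) w=4
  (3,5) w=5
  (2,6) w=6
  (1,6) w=8
  (2,5) w=8
  (2,4) w=8

Add edge (1,2) w=3 -- no cycle. Running total: 3
Add edge (1,3) w=3 -- no cycle. Running total: 6
Add edge (3,6) w=3 -- no cycle. Running total: 9
Add edge (4,6) w=4 -- no cycle. Running total: 13
Add edge (4,5) w=4 -- no cycle. Running total: 17

MST edges: (1,2,w=3), (1,3,w=3), (3,6,w=3), (4,6,w=4), (4,5,w=4)
Total MST weight: 3 + 3 + 3 + 4 + 4 = 17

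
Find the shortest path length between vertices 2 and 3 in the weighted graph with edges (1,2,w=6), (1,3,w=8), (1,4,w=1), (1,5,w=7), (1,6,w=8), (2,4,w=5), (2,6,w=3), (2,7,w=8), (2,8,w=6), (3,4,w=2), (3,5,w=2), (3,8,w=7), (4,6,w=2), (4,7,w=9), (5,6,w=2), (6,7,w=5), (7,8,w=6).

Step 1: Build adjacency list with weights:
  1: 2(w=6), 3(w=8), 4(w=1), 5(w=7), 6(w=8)
  2: 1(w=6), 4(w=5), 6(w=3), 7(w=8), 8(w=6)
  3: 1(w=8), 4(w=2), 5(w=2), 8(w=7)
  4: 1(w=1), 2(w=5), 3(w=2), 6(w=2), 7(w=9)
  5: 1(w=7), 3(w=2), 6(w=2)
  6: 1(w=8), 2(w=3), 4(w=2), 5(w=2), 7(w=5)
  7: 2(w=8), 4(w=9), 6(w=5), 8(w=6)
  8: 2(w=6), 3(w=7), 7(w=6)

Step 2: Apply Dijkstra's algorithm from vertex 2:
  Visit vertex 2 (distance=0)
    Update dist[1] = 6
    Update dist[4] = 5
    Update dist[6] = 3
    Update dist[7] = 8
    Update dist[8] = 6
  Visit vertex 6 (distance=3)
    Update dist[5] = 5
  Visit vertex 4 (distance=5)
    Update dist[3] = 7
  Visit vertex 5 (distance=5)
  Visit vertex 1 (distance=6)
  Visit vertex 8 (distance=6)
  Visit vertex 3 (distance=7)

Step 3: Shortest path: 2 -> 4 -> 3
Total weight: 5 + 2 = 7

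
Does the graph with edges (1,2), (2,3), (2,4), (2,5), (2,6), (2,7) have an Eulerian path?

Step 1: Find the degree of each vertex:
  deg(1) = 1
  deg(2) = 6
  deg(3) = 1
  deg(4) = 1
  deg(5) = 1
  deg(6) = 1
  deg(7) = 1

Step 2: Count vertices with odd degree:
  Odd-degree vertices: 1, 3, 4, 5, 6, 7 (6 total)

Step 3: Apply Euler's theorem:
  - Eulerian circuit exists iff graph is connected and all vertices have even degree
  - Eulerian path exists iff graph is connected and has 0 or 2 odd-degree vertices

Graph has 6 odd-degree vertices (need 0 or 2).
Neither Eulerian path nor Eulerian circuit exists.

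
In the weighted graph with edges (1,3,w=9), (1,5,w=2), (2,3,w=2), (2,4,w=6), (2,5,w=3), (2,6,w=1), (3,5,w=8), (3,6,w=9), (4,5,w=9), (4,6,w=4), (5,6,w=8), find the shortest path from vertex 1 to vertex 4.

Step 1: Build adjacency list with weights:
  1: 3(w=9), 5(w=2)
  2: 3(w=2), 4(w=6), 5(w=3), 6(w=1)
  3: 1(w=9), 2(w=2), 5(w=8), 6(w=9)
  4: 2(w=6), 5(w=9), 6(w=4)
  5: 1(w=2), 2(w=3), 3(w=8), 4(w=9), 6(w=8)
  6: 2(w=1), 3(w=9), 4(w=4), 5(w=8)

Step 2: Apply Dijkstra's algorithm from vertex 1:
  Visit vertex 1 (distance=0)
    Update dist[3] = 9
    Update dist[5] = 2
  Visit vertex 5 (distance=2)
    Update dist[2] = 5
    Update dist[4] = 11
    Update dist[6] = 10
  Visit vertex 2 (distance=5)
    Update dist[3] = 7
    Update dist[6] = 6
  Visit vertex 6 (distance=6)
    Update dist[4] = 10
  Visit vertex 3 (distance=7)
  Visit vertex 4 (distance=10)

Step 3: Shortest path: 1 -> 5 -> 2 -> 6 -> 4
Total weight: 2 + 3 + 1 + 4 = 10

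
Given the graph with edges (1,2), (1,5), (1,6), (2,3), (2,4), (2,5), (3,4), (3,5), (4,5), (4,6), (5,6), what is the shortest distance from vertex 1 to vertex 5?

Step 1: Build adjacency list:
  1: 2, 5, 6
  2: 1, 3, 4, 5
  3: 2, 4, 5
  4: 2, 3, 5, 6
  5: 1, 2, 3, 4, 6
  6: 1, 4, 5

Step 2: BFS from vertex 1 to find shortest path to 5:
  vertex 2 reached at distance 1
  vertex 5 reached at distance 1

Step 3: Shortest path: 1 -> 5
Path length: 1 edge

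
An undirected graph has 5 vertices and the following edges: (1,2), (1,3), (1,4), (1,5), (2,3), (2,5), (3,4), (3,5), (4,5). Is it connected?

Step 1: Build adjacency list from edges:
  1: 2, 3, 4, 5
  2: 1, 3, 5
  3: 1, 2, 4, 5
  4: 1, 3, 5
  5: 1, 2, 3, 4

Step 2: Run BFS/DFS from vertex 1:
  Visited: {1, 2, 3, 4, 5}
  Reached 5 of 5 vertices

Step 3: All 5 vertices reached from vertex 1, so the graph is connected.
Answer: Yes, the graph is connected.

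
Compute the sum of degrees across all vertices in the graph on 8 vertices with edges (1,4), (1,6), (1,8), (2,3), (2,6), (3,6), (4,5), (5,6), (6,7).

Step 1: Count edges incident to each vertex:
  deg(1) = 3 (neighbors: 4, 6, 8)
  deg(2) = 2 (neighbors: 3, 6)
  deg(3) = 2 (neighbors: 2, 6)
  deg(4) = 2 (neighbors: 1, 5)
  deg(5) = 2 (neighbors: 4, 6)
  deg(6) = 5 (neighbors: 1, 2, 3, 5, 7)
  deg(7) = 1 (neighbors: 6)
  deg(8) = 1 (neighbors: 1)

Step 2: Sum all degrees:
  3 + 2 + 2 + 2 + 2 + 5 + 1 + 1 = 18

Verification: sum of degrees = 2 * |E| = 2 * 9 = 18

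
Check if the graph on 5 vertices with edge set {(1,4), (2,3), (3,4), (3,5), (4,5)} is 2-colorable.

Step 1: Attempt 2-coloring using BFS:
  Start at vertex 1, assign color 0
  Color vertex 4 with color 1 (neighbor of 1)
  Color vertex 3 with color 0 (neighbor of 4)
  Color vertex 5 with color 0 (neighbor of 4)
  Color vertex 2 with color 1 (neighbor of 3)

Step 2: Conflict found! Vertices 3 and 5 are adjacent but have the same color.
This means the graph contains an odd cycle.

The graph is NOT bipartite.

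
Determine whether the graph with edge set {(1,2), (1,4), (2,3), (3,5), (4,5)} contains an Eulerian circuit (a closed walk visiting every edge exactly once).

Step 1: Find the degree of each vertex:
  deg(1) = 2
  deg(2) = 2
  deg(3) = 2
  deg(4) = 2
  deg(5) = 2

Step 2: Count vertices with odd degree:
  All vertices have even degree (0 odd-degree vertices)

Step 3: Apply Euler's theorem:
  - Eulerian circuit exists iff graph is connected and all vertices have even degree
  - Eulerian path exists iff graph is connected and has 0 or 2 odd-degree vertices

Graph is connected with 0 odd-degree vertices.
Both Eulerian circuit and Eulerian path exist.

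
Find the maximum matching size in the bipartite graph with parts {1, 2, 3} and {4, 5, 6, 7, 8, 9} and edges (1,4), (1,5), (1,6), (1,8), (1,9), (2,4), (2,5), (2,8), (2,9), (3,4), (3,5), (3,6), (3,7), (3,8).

Step 1: List the neighbors of each left vertex:
  1: 4, 5, 6, 8, 9
  2: 4, 5, 8, 9
  3: 4, 5, 6, 7, 8

Step 2: Greedily match left vertices, then look for augmenting paths:
  Match 1 -- 4
  Match 2 -- 5
  Match 3 -- 6
  No augmenting path remains.

Step 3: Verify this is maximum:
  Matching size 3 = min(|L|, |R|) = min(3, 6), which is an upper bound, so this matching is maximum.

Maximum matching: {(1,4), (2,5), (3,6)}
Size: 3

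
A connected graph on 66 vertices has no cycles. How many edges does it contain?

A tree on n vertices always has exactly n - 1 edges.
For n = 66: edges = 66 - 1 = 65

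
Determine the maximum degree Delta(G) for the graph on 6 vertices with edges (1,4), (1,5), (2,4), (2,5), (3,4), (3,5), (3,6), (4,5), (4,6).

Step 1: Count edges incident to each vertex:
  deg(1) = 2 (neighbors: 4, 5)
  deg(2) = 2 (neighbors: 4, 5)
  deg(3) = 3 (neighbors: 4, 5, 6)
  deg(4) = 5 (neighbors: 1, 2, 3, 5, 6)
  deg(5) = 4 (neighbors: 1, 2, 3, 4)
  deg(6) = 2 (neighbors: 3, 4)

Step 2: Find maximum:
  max(2, 2, 3, 5, 4, 2) = 5 (vertex 4)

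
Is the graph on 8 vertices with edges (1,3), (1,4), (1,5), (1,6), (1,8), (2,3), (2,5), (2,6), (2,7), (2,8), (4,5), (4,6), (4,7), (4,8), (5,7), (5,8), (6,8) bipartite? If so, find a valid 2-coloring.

Step 1: Attempt 2-coloring using BFS:
  Start at vertex 1, assign color 0
  Color vertex 3 with color 1 (neighbor of 1)
  Color vertex 4 with color 1 (neighbor of 1)
  Color vertex 5 with color 1 (neighbor of 1)
  Color vertex 6 with color 1 (neighbor of 1)
  Color vertex 8 with color 1 (neighbor of 1)
  Color vertex 2 with color 0 (neighbor of 3)

Step 2: Conflict found! Vertices 4 and 5 are adjacent but have the same color.
This means the graph contains an odd cycle.

The graph is NOT bipartite.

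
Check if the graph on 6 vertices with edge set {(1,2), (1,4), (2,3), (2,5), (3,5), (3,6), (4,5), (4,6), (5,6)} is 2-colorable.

Step 1: Attempt 2-coloring using BFS:
  Start at vertex 1, assign color 0
  Color vertex 2 with color 1 (neighbor of 1)
  Color vertex 4 with color 1 (neighbor of 1)
  Color vertex 3 with color 0 (neighbor of 2)
  Color vertex 5 with color 0 (neighbor of 2)
  Color vertex 6 with color 0 (neighbor of 4)

Step 2: Conflict found! Vertices 3 and 5 are adjacent but have the same color.
This means the graph contains an odd cycle.

The graph is NOT bipartite.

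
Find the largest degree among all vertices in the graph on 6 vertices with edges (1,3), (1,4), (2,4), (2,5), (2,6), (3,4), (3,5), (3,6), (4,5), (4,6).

Step 1: Count edges incident to each vertex:
  deg(1) = 2 (neighbors: 3, 4)
  deg(2) = 3 (neighbors: 4, 5, 6)
  deg(3) = 4 (neighbors: 1, 4, 5, 6)
  deg(4) = 5 (neighbors: 1, 2, 3, 5, 6)
  deg(5) = 3 (neighbors: 2, 3, 4)
  deg(6) = 3 (neighbors: 2, 3, 4)

Step 2: Find maximum:
  max(2, 3, 4, 5, 3, 3) = 5 (vertex 4)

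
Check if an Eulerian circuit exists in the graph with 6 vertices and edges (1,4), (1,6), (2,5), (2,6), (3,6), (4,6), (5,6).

Step 1: Find the degree of each vertex:
  deg(1) = 2
  deg(2) = 2
  deg(3) = 1
  deg(4) = 2
  deg(5) = 2
  deg(6) = 5

Step 2: Count vertices with odd degree:
  Odd-degree vertices: 3, 6 (2 total)

Step 3: Apply Euler's theorem:
  - Eulerian circuit exists iff graph is connected and all vertices have even degree
  - Eulerian path exists iff graph is connected and has 0 or 2 odd-degree vertices

Graph is connected with exactly 2 odd-degree vertices (3, 6).
Eulerian path exists (starting and ending at the odd-degree vertices), but no Eulerian circuit.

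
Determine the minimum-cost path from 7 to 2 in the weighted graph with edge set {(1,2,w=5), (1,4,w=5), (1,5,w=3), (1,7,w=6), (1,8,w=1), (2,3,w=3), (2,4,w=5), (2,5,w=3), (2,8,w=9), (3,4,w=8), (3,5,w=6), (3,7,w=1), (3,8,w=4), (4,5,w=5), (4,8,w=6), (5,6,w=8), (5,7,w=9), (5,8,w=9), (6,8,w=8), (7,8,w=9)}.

Step 1: Build adjacency list with weights:
  1: 2(w=5), 4(w=5), 5(w=3), 7(w=6), 8(w=1)
  2: 1(w=5), 3(w=3), 4(w=5), 5(w=3), 8(w=9)
  3: 2(w=3), 4(w=8), 5(w=6), 7(w=1), 8(w=4)
  4: 1(w=5), 2(w=5), 3(w=8), 5(w=5), 8(w=6)
  5: 1(w=3), 2(w=3), 3(w=6), 4(w=5), 6(w=8), 7(w=9), 8(w=9)
  6: 5(w=8), 8(w=8)
  7: 1(w=6), 3(w=1), 5(w=9), 8(w=9)
  8: 1(w=1), 2(w=9), 3(w=4), 4(w=6), 5(w=9), 6(w=8), 7(w=9)

Step 2: Apply Dijkstra's algorithm from vertex 7:
  Visit vertex 7 (distance=0)
    Update dist[1] = 6
    Update dist[3] = 1
    Update dist[5] = 9
    Update dist[8] = 9
  Visit vertex 3 (distance=1)
    Update dist[2] = 4
    Update dist[4] = 9
    Update dist[5] = 7
    Update dist[8] = 5
  Visit vertex 2 (distance=4)

Step 3: Shortest path: 7 -> 3 -> 2
Total weight: 1 + 3 = 4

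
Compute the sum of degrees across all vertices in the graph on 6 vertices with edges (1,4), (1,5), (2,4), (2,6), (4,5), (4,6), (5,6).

Step 1: Count edges incident to each vertex:
  deg(1) = 2 (neighbors: 4, 5)
  deg(2) = 2 (neighbors: 4, 6)
  deg(3) = 0 (neighbors: none)
  deg(4) = 4 (neighbors: 1, 2, 5, 6)
  deg(5) = 3 (neighbors: 1, 4, 6)
  deg(6) = 3 (neighbors: 2, 4, 5)

Step 2: Sum all degrees:
  2 + 2 + 0 + 4 + 3 + 3 = 14

Verification: sum of degrees = 2 * |E| = 2 * 7 = 14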